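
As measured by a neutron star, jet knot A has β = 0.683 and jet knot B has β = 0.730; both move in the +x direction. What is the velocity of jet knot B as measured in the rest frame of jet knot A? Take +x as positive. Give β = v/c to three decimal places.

β_A = 0.683, β_B = 0.730.
Transform to A's frame with the inverse velocity-addition law: u' = (u − v)/(1 − uv/c²), taking u = β_B and v = β_A.
u' = (0.730 − 0.683) / (1 − (0.683)(0.730)) = 0.0470/0.5014 = 0.0937.

β = +0.094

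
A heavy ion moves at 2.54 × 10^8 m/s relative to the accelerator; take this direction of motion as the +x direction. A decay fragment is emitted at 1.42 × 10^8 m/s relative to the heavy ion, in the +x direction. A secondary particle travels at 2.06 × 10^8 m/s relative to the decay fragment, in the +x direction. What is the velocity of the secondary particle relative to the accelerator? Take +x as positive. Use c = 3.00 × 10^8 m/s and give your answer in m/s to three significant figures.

Apply u = (u' + v)/(1 + u'v/c²) successively, working outward toward the accelerator.
(Dividing each given speed by c = 3.00 × 10^8 m/s to work in units of c.)
Start: velocity of the heavy ion relative to the accelerator = 0.8467c.
Compose with the decay fragment (u' = 0.473 in the heavy ion frame): u_1 = (0.473 + 0.847) / (1 + 0.473·0.847) = 1.3200/1.4008 = 0.9423.
Compose with the secondary particle (u' = 0.687 in the decay fragment frame): u_2 = (0.687 + 0.942) / (1 + 0.687·0.942) = 1.6290/1.6471 = 0.9890.
So u = 0.9890 × 3.00 × 10^8 m/s.

2.97 × 10^8 m/s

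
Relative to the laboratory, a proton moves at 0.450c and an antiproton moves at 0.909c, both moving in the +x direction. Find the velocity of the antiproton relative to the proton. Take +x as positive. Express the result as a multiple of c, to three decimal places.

+0.777c

β_A = 0.450, β_B = 0.909.
Transform to A's frame with the inverse velocity-addition law: u' = (u − v)/(1 − uv/c²), taking u = β_B and v = β_A.
u' = (0.909 − 0.450) / (1 − (0.450)(0.909)) = 0.4590/0.5909 = 0.7767.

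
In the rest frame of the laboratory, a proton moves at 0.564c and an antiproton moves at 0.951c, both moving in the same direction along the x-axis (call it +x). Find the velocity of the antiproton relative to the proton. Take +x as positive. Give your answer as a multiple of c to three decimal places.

β_A = 0.564, β_B = 0.951.
Transform to A's frame with the inverse velocity-addition law: u' = (u − v)/(1 − uv/c²), taking u = β_B and v = β_A.
u' = (0.951 − 0.564) / (1 − (0.564)(0.951)) = 0.3870/0.4636 = 0.8347.

+0.835c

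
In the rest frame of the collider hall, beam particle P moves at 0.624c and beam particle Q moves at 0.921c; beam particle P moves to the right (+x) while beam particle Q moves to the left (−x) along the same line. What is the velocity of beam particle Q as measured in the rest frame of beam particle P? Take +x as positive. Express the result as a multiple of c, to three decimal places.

-0.981c

β_A = 0.624, β_B = -0.921.
Transform to A's frame with the inverse velocity-addition law: u' = (u − v)/(1 − uv/c²), taking u = β_B and v = β_A.
u' = (-0.921 − 0.624) / (1 − (0.624)(-0.921)) = -1.5450/1.5747 = -0.9811.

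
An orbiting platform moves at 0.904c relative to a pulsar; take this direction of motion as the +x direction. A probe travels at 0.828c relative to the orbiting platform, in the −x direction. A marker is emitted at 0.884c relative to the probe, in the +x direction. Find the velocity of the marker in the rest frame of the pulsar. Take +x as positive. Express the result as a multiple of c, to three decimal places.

+0.936c

Apply u = (u' + v)/(1 + u'v/c²) successively, working outward toward the pulsar.
Start: velocity of the orbiting platform relative to the pulsar = 0.9040c.
Compose with the probe (u' = -0.828 in the orbiting platform frame): u_1 = (-0.828 + 0.904) / (1 + (-0.828)·0.904) = 0.0760/0.2515 = 0.3022.
Compose with the marker (u' = 0.884 in the probe frame): u_2 = (0.884 + 0.302) / (1 + 0.884·0.302) = 1.1862/1.2671 = 0.9361.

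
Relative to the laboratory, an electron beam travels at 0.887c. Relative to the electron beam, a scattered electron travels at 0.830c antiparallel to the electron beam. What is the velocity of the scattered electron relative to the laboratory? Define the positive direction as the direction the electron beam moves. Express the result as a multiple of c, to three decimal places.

With v = 0.887 and u' = -0.830 (in units of c),
u = (u' + v)/(1 + u'v/c²):
u = (-0.830 + 0.887) / (1 + (-0.830)·0.887) = 0.0570/0.2638 = 0.2161

+0.216c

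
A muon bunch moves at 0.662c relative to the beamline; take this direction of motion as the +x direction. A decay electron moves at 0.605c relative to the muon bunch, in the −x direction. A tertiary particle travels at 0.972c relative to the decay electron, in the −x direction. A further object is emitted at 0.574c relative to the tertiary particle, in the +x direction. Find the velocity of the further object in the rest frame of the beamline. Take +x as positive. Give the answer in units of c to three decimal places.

-0.881c

Apply u = (u' + v)/(1 + u'v/c²) successively, working outward toward the beamline.
Start: velocity of the muon bunch relative to the beamline = 0.6620c.
Compose with the decay electron (u' = -0.605 in the muon bunch frame): u_1 = (-0.605 + 0.662) / (1 + (-0.605)·0.662) = 0.0570/0.5995 = 0.0951.
Compose with the tertiary particle (u' = -0.972 in the decay electron frame): u_2 = (-0.972 + 0.095) / (1 + (-0.972)·0.095) = -0.8769/0.9076 = -0.9662.
Compose with the further object (u' = 0.574 in the tertiary particle frame): u_3 = (0.574 + (-0.966)) / (1 + 0.574·(-0.966)) = -0.3922/0.4454 = -0.8806.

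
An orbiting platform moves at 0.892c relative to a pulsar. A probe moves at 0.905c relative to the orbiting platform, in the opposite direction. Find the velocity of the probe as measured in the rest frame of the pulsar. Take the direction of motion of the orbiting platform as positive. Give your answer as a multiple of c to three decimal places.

-0.067c

With v = 0.892 and u' = -0.905 (in units of c),
u = (u' + v)/(1 + u'v/c²):
u = (-0.905 + 0.892) / (1 + (-0.905)·0.892) = -0.0130/0.1927 = -0.0674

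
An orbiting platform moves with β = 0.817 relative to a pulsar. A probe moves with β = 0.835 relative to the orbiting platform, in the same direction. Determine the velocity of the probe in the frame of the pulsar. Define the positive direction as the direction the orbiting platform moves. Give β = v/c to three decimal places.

With v = 0.817 and u' = 0.835 (in units of c),
u = (u' + v)/(1 + u'v/c²):
u = (0.835 + 0.817) / (1 + 0.835·0.817) = 1.6520/1.6822 = 0.9821
(Galilean addition would give +1.652c, exceeding c.)

β = 0.982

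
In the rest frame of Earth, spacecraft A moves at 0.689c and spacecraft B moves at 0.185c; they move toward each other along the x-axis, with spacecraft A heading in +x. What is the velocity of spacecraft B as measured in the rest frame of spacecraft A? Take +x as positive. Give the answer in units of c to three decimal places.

β_A = 0.689, β_B = -0.185.
Transform to A's frame with the inverse velocity-addition law: u' = (u − v)/(1 − uv/c²), taking u = β_B and v = β_A.
u' = (-0.185 − 0.689) / (1 − (0.689)(-0.185)) = -0.8740/1.1275 = -0.7752.

-0.775c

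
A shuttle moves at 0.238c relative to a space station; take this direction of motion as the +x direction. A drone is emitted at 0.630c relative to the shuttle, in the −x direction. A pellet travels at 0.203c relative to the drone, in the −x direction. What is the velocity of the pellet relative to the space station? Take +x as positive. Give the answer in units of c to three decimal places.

Apply u = (u' + v)/(1 + u'v/c²) successively, working outward toward the space station.
Start: velocity of the shuttle relative to the space station = 0.2380c.
Compose with the drone (u' = -0.630 in the shuttle frame): u_1 = (-0.630 + 0.238) / (1 + (-0.630)·0.238) = -0.3920/0.8501 = -0.4611.
Compose with the pellet (u' = -0.203 in the drone frame): u_2 = (-0.203 + (-0.461)) / (1 + (-0.203)·(-0.461)) = -0.6641/1.0936 = -0.6073.

-0.607c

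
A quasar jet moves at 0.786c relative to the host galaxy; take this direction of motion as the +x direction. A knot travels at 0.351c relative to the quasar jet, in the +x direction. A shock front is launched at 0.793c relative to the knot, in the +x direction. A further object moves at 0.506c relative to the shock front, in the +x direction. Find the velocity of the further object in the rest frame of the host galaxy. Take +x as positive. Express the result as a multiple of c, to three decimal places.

0.996c

Apply u = (u' + v)/(1 + u'v/c²) successively, working outward toward the host galaxy.
Start: velocity of the quasar jet relative to the host galaxy = 0.7860c.
Compose with the knot (u' = 0.351 in the quasar jet frame): u_1 = (0.351 + 0.786) / (1 + 0.351·0.786) = 1.1370/1.2759 = 0.8911.
Compose with the shock front (u' = 0.793 in the knot frame): u_2 = (0.793 + 0.891) / (1 + 0.793·0.891) = 1.6841/1.7067 = 0.9868.
Compose with the further object (u' = 0.506 in the shock front frame): u_3 = (0.506 + 0.987) / (1 + 0.506·0.987) = 1.4928/1.4993 = 0.9956.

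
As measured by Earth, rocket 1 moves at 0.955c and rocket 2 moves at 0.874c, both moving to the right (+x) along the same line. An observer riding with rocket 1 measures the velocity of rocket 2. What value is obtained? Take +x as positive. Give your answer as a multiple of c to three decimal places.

-0.490c

β_A = 0.955, β_B = 0.874.
Transform to A's frame with the inverse velocity-addition law: u' = (u − v)/(1 − uv/c²), taking u = β_B and v = β_A.
u' = (0.874 − 0.955) / (1 − (0.955)(0.874)) = -0.0810/0.1653 = -0.4899.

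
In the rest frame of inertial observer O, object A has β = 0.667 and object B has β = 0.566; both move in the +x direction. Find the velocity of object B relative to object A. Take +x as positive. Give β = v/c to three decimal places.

β = -0.162

β_A = 0.667, β_B = 0.566.
Transform to A's frame with the inverse velocity-addition law: u' = (u − v)/(1 − uv/c²), taking u = β_B and v = β_A.
u' = (0.566 − 0.667) / (1 − (0.667)(0.566)) = -0.1010/0.6225 = -0.1623.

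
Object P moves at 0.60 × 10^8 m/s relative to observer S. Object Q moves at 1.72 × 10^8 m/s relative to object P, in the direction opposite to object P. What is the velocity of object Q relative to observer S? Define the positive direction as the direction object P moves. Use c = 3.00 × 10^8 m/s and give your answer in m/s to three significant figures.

In units of c (dividing by 3.00 × 10^8 m/s): v = 0.200, u' = -0.573.
u = (u' + v)/(1 + u'v/c²):
u = (-0.573 + 0.200) / (1 + (-0.573)·0.200) = -0.3733/0.8853 = -0.4217
Converting back: u = -0.4217 × 3.00 × 10^8 m/s.

-1.27 × 10^8 m/s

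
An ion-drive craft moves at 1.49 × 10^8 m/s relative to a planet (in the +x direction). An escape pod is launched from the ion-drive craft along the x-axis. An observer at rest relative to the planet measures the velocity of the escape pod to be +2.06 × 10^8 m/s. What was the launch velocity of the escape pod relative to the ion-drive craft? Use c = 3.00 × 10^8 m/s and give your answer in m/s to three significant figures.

+8.65 × 10^7 m/s

v = 0.497c, u = 0.687c.
Invert the composition law: u' = (u − v)/(1 − uv/c²).
u' = (0.687 − 0.497) / (1 − (0.687)(0.497)) = 0.1900/0.6590 = 0.2883.
u' = 0.2883 × 3.00 × 10^8 m/s.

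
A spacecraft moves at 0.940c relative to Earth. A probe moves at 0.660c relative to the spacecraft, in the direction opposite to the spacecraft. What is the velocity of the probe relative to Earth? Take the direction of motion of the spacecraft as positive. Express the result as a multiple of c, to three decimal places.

With v = 0.940 and u' = -0.660 (in units of c),
u = (u' + v)/(1 + u'v/c²):
u = (-0.660 + 0.940) / (1 + (-0.660)·0.940) = 0.2800/0.3796 = 0.7376
(Galilean addition would give +0.280c.)

+0.738c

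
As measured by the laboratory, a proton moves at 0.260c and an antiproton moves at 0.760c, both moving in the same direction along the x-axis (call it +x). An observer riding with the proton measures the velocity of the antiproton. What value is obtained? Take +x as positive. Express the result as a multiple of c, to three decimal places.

+0.623c

β_A = 0.260, β_B = 0.760.
Transform to A's frame with the inverse velocity-addition law: u' = (u − v)/(1 − uv/c²), taking u = β_B and v = β_A.
u' = (0.760 − 0.260) / (1 − (0.260)(0.760)) = 0.5000/0.8024 = 0.6231.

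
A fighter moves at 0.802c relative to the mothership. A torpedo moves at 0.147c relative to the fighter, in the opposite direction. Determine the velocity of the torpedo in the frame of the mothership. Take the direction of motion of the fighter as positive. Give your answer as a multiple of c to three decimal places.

With v = 0.802 and u' = -0.147 (in units of c),
u = (u' + v)/(1 + u'v/c²):
u = (-0.147 + 0.802) / (1 + (-0.147)·0.802) = 0.6550/0.8821 = 0.7425

+0.743c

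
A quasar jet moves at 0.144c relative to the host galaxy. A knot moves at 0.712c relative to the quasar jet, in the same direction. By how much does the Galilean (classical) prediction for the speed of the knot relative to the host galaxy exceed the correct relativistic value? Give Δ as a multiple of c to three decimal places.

Galilean: u_cl = 0.712 + 0.144 = 0.8560.
Relativistic: u_rel = (0.712 + 0.144) / (1 + 0.712·0.144) = 0.8560/1.1025 = 0.7764.
Δ = 0.8560 − 0.7764 = 0.0796.

Δ = 0.080c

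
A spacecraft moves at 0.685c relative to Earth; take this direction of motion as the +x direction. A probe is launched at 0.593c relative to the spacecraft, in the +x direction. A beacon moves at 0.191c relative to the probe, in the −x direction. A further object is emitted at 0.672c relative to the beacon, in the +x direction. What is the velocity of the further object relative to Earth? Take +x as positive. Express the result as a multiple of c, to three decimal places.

Apply u = (u' + v)/(1 + u'v/c²) successively, working outward toward Earth.
Start: velocity of the spacecraft relative to Earth = 0.6850c.
Compose with the probe (u' = 0.593 in the spacecraft frame): u_1 = (0.593 + 0.685) / (1 + 0.593·0.685) = 1.2780/1.4062 = 0.9088.
Compose with the beacon (u' = -0.191 in the probe frame): u_2 = (-0.191 + 0.909) / (1 + (-0.191)·0.909) = 0.7178/0.8264 = 0.8686.
Compose with the further object (u' = 0.672 in the beacon frame): u_3 = (0.672 + 0.869) / (1 + 0.672·0.869) = 1.5406/1.5837 = 0.9728.

+0.973c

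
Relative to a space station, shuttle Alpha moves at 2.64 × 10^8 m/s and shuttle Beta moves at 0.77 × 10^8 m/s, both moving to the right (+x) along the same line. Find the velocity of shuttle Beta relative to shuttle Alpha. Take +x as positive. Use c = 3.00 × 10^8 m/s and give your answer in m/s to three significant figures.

β_A = 0.880, β_B = 0.257 (dividing each by c = 3.00 × 10^8 m/s).
Transform to A's frame with the inverse velocity-addition law: u' = (u − v)/(1 − uv/c²), taking u = β_B and v = β_A.
u' = (0.257 − 0.880) / (1 − (0.880)(0.257)) = -0.6233/0.7741 = -0.8052.
u' = -0.8052 × 3.00 × 10^8 m/s.

-2.42 × 10^8 m/s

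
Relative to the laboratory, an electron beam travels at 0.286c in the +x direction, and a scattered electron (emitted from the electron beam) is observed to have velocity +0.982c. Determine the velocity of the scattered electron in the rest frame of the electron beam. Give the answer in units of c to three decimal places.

Invert the composition law: u' = (u − v)/(1 − uv/c²).
u' = (0.982 − 0.286) / (1 − (0.982)(0.286)) = 0.6960/0.7191 = 0.9678.

+0.968c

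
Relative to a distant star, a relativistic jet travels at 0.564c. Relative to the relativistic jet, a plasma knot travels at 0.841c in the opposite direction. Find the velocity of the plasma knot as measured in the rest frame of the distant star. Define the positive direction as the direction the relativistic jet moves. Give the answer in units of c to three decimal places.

-0.527c

With v = 0.564 and u' = -0.841 (in units of c),
u = (u' + v)/(1 + u'v/c²):
u = (-0.841 + 0.564) / (1 + (-0.841)·0.564) = -0.2770/0.5257 = -0.5269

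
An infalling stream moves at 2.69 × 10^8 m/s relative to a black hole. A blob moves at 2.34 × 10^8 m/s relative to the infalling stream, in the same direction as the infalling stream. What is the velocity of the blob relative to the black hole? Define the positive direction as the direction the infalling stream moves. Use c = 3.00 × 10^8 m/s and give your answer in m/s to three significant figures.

In units of c (dividing by 3.00 × 10^8 m/s): v = 0.897, u' = 0.780.
u = (u' + v)/(1 + u'v/c²):
u = (0.780 + 0.897) / (1 + 0.780·0.897) = 1.6767/1.6994 = 0.9866
(Galilean addition would give +1.677c, exceeding c.)
Converting back: u = 0.9866 × 3.00 × 10^8 m/s.

2.96 × 10^8 m/s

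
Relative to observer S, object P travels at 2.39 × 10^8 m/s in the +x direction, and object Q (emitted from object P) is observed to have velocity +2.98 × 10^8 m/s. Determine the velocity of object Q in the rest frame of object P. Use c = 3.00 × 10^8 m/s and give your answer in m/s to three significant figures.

v = 0.797c, u = 0.993c.
Invert the composition law: u' = (u − v)/(1 − uv/c²).
u' = (0.993 − 0.797) / (1 − (0.993)(0.797)) = 0.1967/0.2086 = 0.9426.
u' = 0.9426 × 3.00 × 10^8 m/s.

+2.83 × 10^8 m/s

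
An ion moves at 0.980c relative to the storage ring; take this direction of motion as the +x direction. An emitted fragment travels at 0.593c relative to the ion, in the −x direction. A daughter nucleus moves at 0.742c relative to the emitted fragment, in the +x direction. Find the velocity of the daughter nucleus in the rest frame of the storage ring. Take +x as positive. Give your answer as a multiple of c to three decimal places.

Apply u = (u' + v)/(1 + u'v/c²) successively, working outward toward the storage ring.
Start: velocity of the ion relative to the storage ring = 0.9800c.
Compose with the emitted fragment (u' = -0.593 in the ion frame): u_1 = (-0.593 + 0.980) / (1 + (-0.593)·0.980) = 0.3870/0.4189 = 0.9239.
Compose with the daughter nucleus (u' = 0.742 in the emitted fragment frame): u_2 = (0.742 + 0.924) / (1 + 0.742·0.924) = 1.6659/1.6856 = 0.9884.

+0.988c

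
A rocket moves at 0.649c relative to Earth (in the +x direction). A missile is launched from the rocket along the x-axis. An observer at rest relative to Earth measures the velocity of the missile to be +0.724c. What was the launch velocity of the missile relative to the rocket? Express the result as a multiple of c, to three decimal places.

Invert the composition law: u' = (u − v)/(1 − uv/c²).
u' = (0.724 − 0.649) / (1 − (0.724)(0.649)) = 0.0750/0.5301 = 0.1415.

+0.141c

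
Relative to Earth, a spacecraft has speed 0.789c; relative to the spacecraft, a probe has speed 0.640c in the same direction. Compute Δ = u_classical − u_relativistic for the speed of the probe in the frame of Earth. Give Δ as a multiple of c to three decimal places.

Δ = 0.479c

Galilean: u_cl = 0.640 + 0.789 = 1.4290.
Relativistic: u_rel = (0.640 + 0.789) / (1 + 0.640·0.789) = 1.4290/1.5050 = 0.9495.
Δ = 1.4290 − 0.9495 = 0.4795.
(The classical prediction exceeds c; the relativistic result does not.)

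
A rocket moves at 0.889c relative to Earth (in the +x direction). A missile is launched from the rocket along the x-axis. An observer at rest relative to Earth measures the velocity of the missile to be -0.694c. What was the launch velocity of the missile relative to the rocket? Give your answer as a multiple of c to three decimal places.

Invert the composition law: u' = (u − v)/(1 − uv/c²).
u' = (-0.694 − 0.889) / (1 − (-0.694)(0.889)) = -1.5830/1.6170 = -0.9790.

-0.979c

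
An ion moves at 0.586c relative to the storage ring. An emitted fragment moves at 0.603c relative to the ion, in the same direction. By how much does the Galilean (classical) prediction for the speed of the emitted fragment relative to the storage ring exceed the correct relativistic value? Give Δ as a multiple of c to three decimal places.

Galilean: u_cl = 0.603 + 0.586 = 1.1890.
Relativistic: u_rel = (0.603 + 0.586) / (1 + 0.603·0.586) = 1.1890/1.3534 = 0.8786.
Δ = 1.1890 − 0.8786 = 0.3104.
(The classical prediction exceeds c; the relativistic result does not.)

Δ = 0.310c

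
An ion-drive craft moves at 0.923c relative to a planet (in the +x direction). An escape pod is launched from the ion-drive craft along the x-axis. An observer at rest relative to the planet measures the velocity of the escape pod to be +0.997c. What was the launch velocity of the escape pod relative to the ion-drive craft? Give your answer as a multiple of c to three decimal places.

Invert the composition law: u' = (u − v)/(1 − uv/c²).
u' = (0.997 − 0.923) / (1 − (0.997)(0.923)) = 0.0740/0.0798 = 0.9277.

+0.928c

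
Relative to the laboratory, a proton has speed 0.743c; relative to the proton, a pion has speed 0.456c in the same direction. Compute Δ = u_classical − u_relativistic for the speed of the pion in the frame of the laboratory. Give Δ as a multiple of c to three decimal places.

Galilean: u_cl = 0.456 + 0.743 = 1.1990.
Relativistic: u_rel = (0.456 + 0.743) / (1 + 0.456·0.743) = 1.1990/1.3388 = 0.8956.
Δ = 1.1990 − 0.8956 = 0.3034.
(The classical prediction exceeds c; the relativistic result does not.)

Δ = 0.303c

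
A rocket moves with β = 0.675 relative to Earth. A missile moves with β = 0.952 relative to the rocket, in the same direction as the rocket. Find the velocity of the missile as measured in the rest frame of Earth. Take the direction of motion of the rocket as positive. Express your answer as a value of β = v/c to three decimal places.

β = 0.991

With v = 0.675 and u' = 0.952 (in units of c),
u = (u' + v)/(1 + u'v/c²):
u = (0.952 + 0.675) / (1 + 0.952·0.675) = 1.6270/1.6426 = 0.9905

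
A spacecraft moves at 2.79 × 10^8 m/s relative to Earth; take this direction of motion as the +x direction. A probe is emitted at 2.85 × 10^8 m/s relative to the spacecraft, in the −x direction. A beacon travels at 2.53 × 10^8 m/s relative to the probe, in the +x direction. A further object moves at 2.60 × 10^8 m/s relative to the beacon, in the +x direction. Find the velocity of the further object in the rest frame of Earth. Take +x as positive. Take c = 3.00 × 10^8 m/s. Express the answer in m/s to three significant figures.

+2.95 × 10^8 m/s

Apply u = (u' + v)/(1 + u'v/c²) successively, working outward toward Earth.
(Dividing each given speed by c = 3.00 × 10^8 m/s to work in units of c.)
Start: velocity of the spacecraft relative to Earth = 0.9300c.
Compose with the probe (u' = -0.950 in the spacecraft frame): u_1 = (-0.950 + 0.930) / (1 + (-0.950)·0.930) = -0.0200/0.1165 = -0.1717.
Compose with the beacon (u' = 0.843 in the probe frame): u_2 = (0.843 + (-0.172)) / (1 + 0.843·(-0.172)) = 0.6717/0.8552 = 0.7854.
Compose with the further object (u' = 0.867 in the beacon frame): u_3 = (0.867 + 0.785) / (1 + 0.867·0.785) = 1.6520/1.6806 = 0.9830.
So u = 0.9830 × 3.00 × 10^8 m/s.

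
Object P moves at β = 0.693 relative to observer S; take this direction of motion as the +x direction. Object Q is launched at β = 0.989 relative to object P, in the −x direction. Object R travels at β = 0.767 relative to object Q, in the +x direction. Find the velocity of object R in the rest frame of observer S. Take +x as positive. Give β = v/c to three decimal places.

Apply u = (u' + v)/(1 + u'v/c²) successively, working outward toward observer S.
Start: velocity of object P relative to observer S = 0.6930c.
Compose with object Q (u' = -0.989 in object P frame): u_1 = (-0.989 + 0.693) / (1 + (-0.989)·0.693) = -0.2960/0.3146 = -0.9408.
Compose with object R (u' = 0.767 in object Q frame): u_2 = (0.767 + (-0.941)) / (1 + 0.767·(-0.941)) = -0.1738/0.2784 = -0.6243.

β = -0.624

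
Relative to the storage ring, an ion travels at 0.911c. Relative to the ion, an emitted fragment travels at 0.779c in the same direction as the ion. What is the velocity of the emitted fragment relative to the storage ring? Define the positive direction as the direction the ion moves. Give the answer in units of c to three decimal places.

With v = 0.911 and u' = 0.779 (in units of c),
u = (u' + v)/(1 + u'v/c²):
u = (0.779 + 0.911) / (1 + 0.779·0.911) = 1.6900/1.7097 = 0.9885

0.988c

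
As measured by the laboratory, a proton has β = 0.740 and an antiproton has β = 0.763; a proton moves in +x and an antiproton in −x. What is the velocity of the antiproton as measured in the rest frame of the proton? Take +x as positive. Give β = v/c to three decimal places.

β_A = 0.740, β_B = -0.763.
Transform to A's frame with the inverse velocity-addition law: u' = (u − v)/(1 − uv/c²), taking u = β_B and v = β_A.
u' = (-0.763 − 0.740) / (1 − (0.740)(-0.763)) = -1.5030/1.5646 = -0.9606.

β = -0.961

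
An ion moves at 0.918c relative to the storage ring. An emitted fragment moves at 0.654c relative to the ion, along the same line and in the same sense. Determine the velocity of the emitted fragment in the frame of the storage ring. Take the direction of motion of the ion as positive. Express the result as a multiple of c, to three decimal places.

0.982c

With v = 0.918 and u' = 0.654 (in units of c),
u = (u' + v)/(1 + u'v/c²):
u = (0.654 + 0.918) / (1 + 0.654·0.918) = 1.5720/1.6004 = 0.9823
(Galilean addition would give +1.572c, exceeding c.)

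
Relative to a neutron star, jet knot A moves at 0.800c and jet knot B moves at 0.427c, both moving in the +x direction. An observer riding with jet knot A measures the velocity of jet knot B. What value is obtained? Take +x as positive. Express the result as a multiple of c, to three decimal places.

-0.567c

β_A = 0.800, β_B = 0.427.
Transform to A's frame with the inverse velocity-addition law: u' = (u − v)/(1 − uv/c²), taking u = β_B and v = β_A.
u' = (0.427 − 0.800) / (1 − (0.800)(0.427)) = -0.3730/0.6584 = -0.5665.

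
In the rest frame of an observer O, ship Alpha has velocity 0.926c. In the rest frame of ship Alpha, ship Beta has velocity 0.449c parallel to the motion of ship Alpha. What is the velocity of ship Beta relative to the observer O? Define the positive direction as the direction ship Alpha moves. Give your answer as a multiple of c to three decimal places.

With v = 0.926 and u' = 0.449 (in units of c),
u = (u' + v)/(1 + u'v/c²):
u = (0.449 + 0.926) / (1 + 0.449·0.926) = 1.3750/1.4158 = 0.9712

0.971c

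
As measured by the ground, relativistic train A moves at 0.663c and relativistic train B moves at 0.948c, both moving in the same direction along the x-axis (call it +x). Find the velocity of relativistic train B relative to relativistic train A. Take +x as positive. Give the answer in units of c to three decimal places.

+0.767c

β_A = 0.663, β_B = 0.948.
Transform to A's frame with the inverse velocity-addition law: u' = (u − v)/(1 − uv/c²), taking u = β_B and v = β_A.
u' = (0.948 − 0.663) / (1 − (0.663)(0.948)) = 0.2850/0.3715 = 0.7672.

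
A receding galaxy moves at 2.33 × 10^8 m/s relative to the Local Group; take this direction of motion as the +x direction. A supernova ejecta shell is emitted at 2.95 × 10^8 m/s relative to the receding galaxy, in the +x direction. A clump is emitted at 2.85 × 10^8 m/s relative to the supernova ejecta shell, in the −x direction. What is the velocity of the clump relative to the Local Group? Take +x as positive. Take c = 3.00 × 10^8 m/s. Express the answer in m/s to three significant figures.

+2.76 × 10^8 m/s

Apply u = (u' + v)/(1 + u'v/c²) successively, working outward toward the Local Group.
(Dividing each given speed by c = 3.00 × 10^8 m/s to work in units of c.)
Start: velocity of the receding galaxy relative to the Local Group = 0.7767c.
Compose with the supernova ejecta shell (u' = 0.983 in the receding galaxy frame): u_1 = (0.983 + 0.777) / (1 + 0.983·0.777) = 1.7600/1.7637 = 0.9979.
Compose with the clump (u' = -0.950 in the supernova ejecta shell frame): u_2 = (-0.950 + 0.998) / (1 + (-0.950)·0.998) = 0.0479/0.0520 = 0.9209.
So u = 0.9209 × 3.00 × 10^8 m/s.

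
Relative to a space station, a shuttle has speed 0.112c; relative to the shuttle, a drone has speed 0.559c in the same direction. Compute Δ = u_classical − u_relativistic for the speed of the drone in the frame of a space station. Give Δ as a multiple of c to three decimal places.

Δ = 0.040c

Galilean: u_cl = 0.559 + 0.112 = 0.6710.
Relativistic: u_rel = (0.559 + 0.112) / (1 + 0.559·0.112) = 0.6710/1.0626 = 0.6315.
Δ = 0.6710 − 0.6315 = 0.0395.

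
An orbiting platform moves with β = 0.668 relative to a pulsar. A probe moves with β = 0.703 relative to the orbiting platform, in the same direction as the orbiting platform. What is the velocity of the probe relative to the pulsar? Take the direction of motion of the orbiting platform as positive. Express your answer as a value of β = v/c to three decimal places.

β = 0.933

With v = 0.668 and u' = 0.703 (in units of c),
u = (u' + v)/(1 + u'v/c²):
u = (0.703 + 0.668) / (1 + 0.703·0.668) = 1.3710/1.4696 = 0.9329
(Galilean addition would give +1.371c, exceeding c.)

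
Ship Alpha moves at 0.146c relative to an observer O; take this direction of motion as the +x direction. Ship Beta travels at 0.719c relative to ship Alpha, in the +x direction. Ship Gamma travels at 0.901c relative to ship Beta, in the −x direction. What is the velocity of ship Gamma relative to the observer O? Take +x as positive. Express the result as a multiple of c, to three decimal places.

-0.401c

Apply u = (u' + v)/(1 + u'v/c²) successively, working outward toward the observer O.
Start: velocity of ship Alpha relative to the observer O = 0.1460c.
Compose with ship Beta (u' = 0.719 in ship Alpha frame): u_1 = (0.719 + 0.146) / (1 + 0.719·0.146) = 0.8650/1.1050 = 0.7828.
Compose with ship Gamma (u' = -0.901 in ship Beta frame): u_2 = (-0.901 + 0.783) / (1 + (-0.901)·0.783) = -0.1182/0.2947 = -0.4010.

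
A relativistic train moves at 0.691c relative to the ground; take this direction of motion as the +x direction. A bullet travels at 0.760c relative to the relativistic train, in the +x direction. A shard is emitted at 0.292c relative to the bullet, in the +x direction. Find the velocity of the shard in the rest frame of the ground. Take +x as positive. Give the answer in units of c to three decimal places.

Apply u = (u' + v)/(1 + u'v/c²) successively, working outward toward the ground.
Start: velocity of the relativistic train relative to the ground = 0.6910c.
Compose with the bullet (u' = 0.760 in the relativistic train frame): u_1 = (0.760 + 0.691) / (1 + 0.760·0.691) = 1.4510/1.5252 = 0.9514.
Compose with the shard (u' = 0.292 in the bullet frame): u_2 = (0.292 + 0.951) / (1 + 0.292·0.951) = 1.2434/1.2778 = 0.9731.

0.973c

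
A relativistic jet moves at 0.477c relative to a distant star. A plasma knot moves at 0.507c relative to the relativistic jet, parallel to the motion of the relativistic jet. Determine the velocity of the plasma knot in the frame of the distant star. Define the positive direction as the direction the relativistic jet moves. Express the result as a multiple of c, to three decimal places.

With v = 0.477 and u' = 0.507 (in units of c),
u = (u' + v)/(1 + u'v/c²):
u = (0.507 + 0.477) / (1 + 0.507·0.477) = 0.9840/1.2418 = 0.7924
(Galilean addition would give +0.984c.)

0.792c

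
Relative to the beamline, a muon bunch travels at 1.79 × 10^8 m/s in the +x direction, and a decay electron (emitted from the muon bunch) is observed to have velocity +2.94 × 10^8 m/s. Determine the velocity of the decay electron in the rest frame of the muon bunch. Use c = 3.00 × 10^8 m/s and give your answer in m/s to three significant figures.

v = 0.597c, u = 0.980c.
Invert the composition law: u' = (u − v)/(1 − uv/c²).
u' = (0.980 − 0.597) / (1 − (0.980)(0.597)) = 0.3833/0.4153 = 0.9231.
u' = 0.9231 × 3.00 × 10^8 m/s.

+2.77 × 10^8 m/s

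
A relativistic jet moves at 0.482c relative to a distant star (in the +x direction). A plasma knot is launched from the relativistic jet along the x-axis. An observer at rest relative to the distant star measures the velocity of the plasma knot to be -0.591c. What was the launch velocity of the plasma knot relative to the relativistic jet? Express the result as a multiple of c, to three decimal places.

Invert the composition law: u' = (u − v)/(1 − uv/c²).
u' = (-0.591 − 0.482) / (1 − (-0.591)(0.482)) = -1.0730/1.2849 = -0.8351.

-0.835c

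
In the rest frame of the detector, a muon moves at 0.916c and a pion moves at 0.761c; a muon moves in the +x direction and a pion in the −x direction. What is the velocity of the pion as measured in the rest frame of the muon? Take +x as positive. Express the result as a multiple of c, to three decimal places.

β_A = 0.916, β_B = -0.761.
Transform to A's frame with the inverse velocity-addition law: u' = (u − v)/(1 − uv/c²), taking u = β_B and v = β_A.
u' = (-0.761 − 0.916) / (1 − (0.916)(-0.761)) = -1.6770/1.6971 = -0.9882.

-0.988c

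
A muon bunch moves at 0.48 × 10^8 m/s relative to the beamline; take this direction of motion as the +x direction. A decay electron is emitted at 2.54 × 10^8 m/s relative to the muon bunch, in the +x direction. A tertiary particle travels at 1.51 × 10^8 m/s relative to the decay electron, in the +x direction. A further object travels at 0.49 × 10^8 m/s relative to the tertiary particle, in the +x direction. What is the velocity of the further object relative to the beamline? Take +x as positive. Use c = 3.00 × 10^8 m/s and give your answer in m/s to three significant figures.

Apply u = (u' + v)/(1 + u'v/c²) successively, working outward toward the beamline.
(Dividing each given speed by c = 3.00 × 10^8 m/s to work in units of c.)
Start: velocity of the muon bunch relative to the beamline = 0.1600c.
Compose with the decay electron (u' = 0.847 in the muon bunch frame): u_1 = (0.847 + 0.160) / (1 + 0.847·0.160) = 1.0067/1.1355 = 0.8866.
Compose with the tertiary particle (u' = 0.503 in the decay electron frame): u_2 = (0.503 + 0.887) / (1 + 0.503·0.887) = 1.3899/1.4462 = 0.9610.
Compose with the further object (u' = 0.163 in the tertiary particle frame): u_3 = (0.163 + 0.961) / (1 + 0.163·0.961) = 1.1244/1.1570 = 0.9718.
So u = 0.9718 × 3.00 × 10^8 m/s.

2.92 × 10^8 m/s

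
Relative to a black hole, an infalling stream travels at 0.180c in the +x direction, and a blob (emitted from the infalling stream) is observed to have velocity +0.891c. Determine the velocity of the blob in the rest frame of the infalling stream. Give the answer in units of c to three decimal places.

Invert the composition law: u' = (u − v)/(1 − uv/c²).
u' = (0.891 − 0.180) / (1 − (0.891)(0.180)) = 0.7110/0.8396 = 0.8468.

+0.847c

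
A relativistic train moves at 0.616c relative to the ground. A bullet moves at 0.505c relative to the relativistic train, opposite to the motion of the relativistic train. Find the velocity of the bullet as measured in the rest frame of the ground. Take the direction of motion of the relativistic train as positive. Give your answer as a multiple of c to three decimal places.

+0.161c

With v = 0.616 and u' = -0.505 (in units of c),
u = (u' + v)/(1 + u'v/c²):
u = (-0.505 + 0.616) / (1 + (-0.505)·0.616) = 0.1110/0.6889 = 0.1611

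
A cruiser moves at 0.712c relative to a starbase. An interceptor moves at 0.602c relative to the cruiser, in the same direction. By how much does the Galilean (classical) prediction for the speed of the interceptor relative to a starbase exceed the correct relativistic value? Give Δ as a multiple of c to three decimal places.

Galilean: u_cl = 0.602 + 0.712 = 1.3140.
Relativistic: u_rel = (0.602 + 0.712) / (1 + 0.602·0.712) = 1.3140/1.4286 = 0.9198.
Δ = 1.3140 − 0.9198 = 0.3942.
(The classical prediction exceeds c; the relativistic result does not.)

Δ = 0.394c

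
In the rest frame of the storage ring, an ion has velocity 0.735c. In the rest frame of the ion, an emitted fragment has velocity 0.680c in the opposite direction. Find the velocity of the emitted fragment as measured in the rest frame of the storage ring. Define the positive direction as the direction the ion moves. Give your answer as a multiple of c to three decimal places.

+0.110c

With v = 0.735 and u' = -0.680 (in units of c),
u = (u' + v)/(1 + u'v/c²):
u = (-0.680 + 0.735) / (1 + (-0.680)·0.735) = 0.0550/0.5002 = 0.1100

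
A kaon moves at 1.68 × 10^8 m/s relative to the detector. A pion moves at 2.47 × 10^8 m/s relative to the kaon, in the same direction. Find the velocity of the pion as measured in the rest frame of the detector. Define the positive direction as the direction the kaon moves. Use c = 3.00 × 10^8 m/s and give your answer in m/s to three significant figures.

2.84 × 10^8 m/s

In units of c (dividing by 3.00 × 10^8 m/s): v = 0.560, u' = 0.823.
u = (u' + v)/(1 + u'v/c²):
u = (0.823 + 0.560) / (1 + 0.823·0.560) = 1.3833/1.4611 = 0.9468
Converting back: u = 0.9468 × 3.00 × 10^8 m/s.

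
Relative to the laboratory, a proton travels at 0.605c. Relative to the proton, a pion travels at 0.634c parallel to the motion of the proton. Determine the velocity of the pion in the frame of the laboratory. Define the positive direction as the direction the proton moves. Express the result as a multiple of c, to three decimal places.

0.896c

With v = 0.605 and u' = 0.634 (in units of c),
u = (u' + v)/(1 + u'v/c²):
u = (0.634 + 0.605) / (1 + 0.634·0.605) = 1.2390/1.3836 = 0.8955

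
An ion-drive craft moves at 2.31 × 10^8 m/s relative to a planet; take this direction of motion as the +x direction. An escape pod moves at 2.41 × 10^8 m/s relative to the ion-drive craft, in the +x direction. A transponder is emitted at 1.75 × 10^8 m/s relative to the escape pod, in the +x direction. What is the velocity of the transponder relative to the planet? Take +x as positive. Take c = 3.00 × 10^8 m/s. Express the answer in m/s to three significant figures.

Apply u = (u' + v)/(1 + u'v/c²) successively, working outward toward the planet.
(Dividing each given speed by c = 3.00 × 10^8 m/s to work in units of c.)
Start: velocity of the ion-drive craft relative to the planet = 0.7700c.
Compose with the escape pod (u' = 0.803 in the ion-drive craft frame): u_1 = (0.803 + 0.770) / (1 + 0.803·0.770) = 1.5733/1.6186 = 0.9721.
Compose with the transponder (u' = 0.583 in the escape pod frame): u_2 = (0.583 + 0.972) / (1 + 0.583·0.972) = 1.5554/1.5670 = 0.9926.
So u = 0.9926 × 3.00 × 10^8 m/s.

2.98 × 10^8 m/s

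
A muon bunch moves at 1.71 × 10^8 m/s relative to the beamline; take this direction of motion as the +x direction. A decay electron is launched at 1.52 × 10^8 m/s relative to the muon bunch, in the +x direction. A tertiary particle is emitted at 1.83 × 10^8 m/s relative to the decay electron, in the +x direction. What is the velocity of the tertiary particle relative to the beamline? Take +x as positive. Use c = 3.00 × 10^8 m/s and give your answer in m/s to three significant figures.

Apply u = (u' + v)/(1 + u'v/c²) successively, working outward toward the beamline.
(Dividing each given speed by c = 3.00 × 10^8 m/s to work in units of c.)
Start: velocity of the muon bunch relative to the beamline = 0.5700c.
Compose with the decay electron (u' = 0.507 in the muon bunch frame): u_1 = (0.507 + 0.570) / (1 + 0.507·0.570) = 1.0767/1.2888 = 0.8354.
Compose with the tertiary particle (u' = 0.610 in the decay electron frame): u_2 = (0.610 + 0.835) / (1 + 0.610·0.835) = 1.4454/1.5096 = 0.9575.
So u = 0.9575 × 3.00 × 10^8 m/s.

2.87 × 10^8 m/s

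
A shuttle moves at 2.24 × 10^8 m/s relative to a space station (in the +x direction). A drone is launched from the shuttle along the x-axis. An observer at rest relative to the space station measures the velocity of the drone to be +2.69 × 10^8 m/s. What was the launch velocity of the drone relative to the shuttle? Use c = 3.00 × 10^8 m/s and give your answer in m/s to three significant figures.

v = 0.747c, u = 0.897c.
Invert the composition law: u' = (u − v)/(1 − uv/c²).
u' = (0.897 − 0.747) / (1 − (0.897)(0.747)) = 0.1500/0.3305 = 0.4539.
u' = 0.4539 × 3.00 × 10^8 m/s.

+1.36 × 10^8 m/s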